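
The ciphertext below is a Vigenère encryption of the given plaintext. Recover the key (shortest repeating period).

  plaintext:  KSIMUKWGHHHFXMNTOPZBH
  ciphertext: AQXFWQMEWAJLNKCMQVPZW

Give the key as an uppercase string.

  i= 0: A-K = 16 → Q
  i= 1: Q-S = 24 → Y
  i= 2: X-I = 15 → P
  i= 3: F-M = 19 → T
  i= 4: W-U =  2 → C
  i= 5: Q-K =  6 → G
  i= 6: M-W = 16 → Q
  i= 7: E-G = 24 → Y
  i= 8: W-H = 15 → P
  i= 9: A-H = 19 → T
  i=10: J-H =  2 → C
  i=11: L-F =  6 → G
  i=12: N-X = 16 → Q
  i=13: K-M = 24 → Y
  i=14: C-N = 15 → P
  i=15: M-T = 19 → T
  i=16: Q-O =  2 → C
  i=17: V-P =  6 → G
  i=18: P-Z = 16 → Q
  i=19: Z-B = 24 → Y
  i=20: W-H = 15 → P
  shifts repeat with period 6: QYPTCG

QYPTCG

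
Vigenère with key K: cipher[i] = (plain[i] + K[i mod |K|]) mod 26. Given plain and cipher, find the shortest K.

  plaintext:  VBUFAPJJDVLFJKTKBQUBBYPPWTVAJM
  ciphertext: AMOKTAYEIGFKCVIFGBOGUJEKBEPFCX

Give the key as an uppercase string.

FLUFTLPV

  i= 0: A-V =  5 → F
  i= 1: M-B = 11 → L
  i= 2: O-U = 20 → U
  i= 3: K-F =  5 → F
  i= 4: T-A = 19 → T
  i= 5: A-P = 11 → L
  i= 6: Y-J = 15 → P
  i= 7: E-J = 21 → V
  i= 8: I-D =  5 → F
  i= 9: G-V = 11 → L
  i=10: F-L = 20 → U
  i=11: K-F =  5 → F
  i=12: C-J = 19 → T
  i=13: V-K = 11 → L
  i=14: I-T = 15 → P
  i=15: F-K = 21 → V
  i=16: G-B =  5 → F
  i=17: B-Q = 11 → L
  i=18: O-U = 20 → U
  i=19: G-B =  5 → F
  i=20: U-B = 19 → T
  i=21: J-Y = 11 → L
  i=22: E-P = 15 → P
  i=23: K-P = 21 → V
  i=24: B-W =  5 → F
  i=25: E-T = 11 → L
  i=26: P-V = 20 → U
  i=27: F-A =  5 → F
  i=28: C-J = 19 → T
  i=29: X-M = 11 → L
  shifts repeat with period 8: FLUFTLPV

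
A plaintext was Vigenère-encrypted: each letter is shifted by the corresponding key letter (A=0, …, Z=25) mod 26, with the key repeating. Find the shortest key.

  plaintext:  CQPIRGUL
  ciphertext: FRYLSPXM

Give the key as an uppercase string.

DBJ

  i= 0: F-C =  3 → D
  i= 1: R-Q =  1 → B
  i= 2: Y-P =  9 → J
  i= 3: L-I =  3 → D
  i= 4: S-R =  1 → B
  i= 5: P-G =  9 → J
  i= 6: X-U =  3 → D
  i= 7: M-L =  1 → B
  shifts repeat with period 3: DBJ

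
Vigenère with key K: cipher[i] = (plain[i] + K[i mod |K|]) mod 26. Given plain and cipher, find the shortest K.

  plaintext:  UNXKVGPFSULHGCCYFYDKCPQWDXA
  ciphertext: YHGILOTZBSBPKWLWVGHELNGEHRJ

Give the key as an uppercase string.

EUJYQI

  i= 0: Y-U =  4 → E
  i= 1: H-N = 20 → U
  i= 2: G-X =  9 → J
  i= 3: I-K = 24 → Y
  i= 4: L-V = 16 → Q
  i= 5: O-G =  8 → I
  i= 6: T-P =  4 → E
  i= 7: Z-F = 20 → U
  i= 8: B-S =  9 → J
  i= 9: S-U = 24 → Y
  i=10: B-L = 16 → Q
  i=11: P-H =  8 → I
  i=12: K-G =  4 → E
  i=13: W-C = 20 → U
  i=14: L-C =  9 → J
  i=15: W-Y = 24 → Y
  i=16: V-F = 16 → Q
  i=17: G-Y =  8 → I
  i=18: H-D =  4 → E
  i=19: E-K = 20 → U
  i=20: L-C =  9 → J
  i=21: N-P = 24 → Y
  i=22: G-Q = 16 → Q
  i=23: E-W =  8 → I
  i=24: H-D =  4 → E
  i=25: R-X = 20 → U
  i=26: J-A =  9 → J
  shifts repeat with period 6: EUJYQI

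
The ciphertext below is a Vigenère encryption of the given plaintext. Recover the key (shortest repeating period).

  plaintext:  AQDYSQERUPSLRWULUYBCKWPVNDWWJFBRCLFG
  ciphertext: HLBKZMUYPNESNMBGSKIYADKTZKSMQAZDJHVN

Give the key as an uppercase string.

  i= 0: H-A =  7 → H
  i= 1: L-Q = 21 → V
  i= 2: B-D = 24 → Y
  i= 3: K-Y = 12 → M
  i= 4: Z-S =  7 → H
  i= 5: M-Q = 22 → W
  i= 6: U-E = 16 → Q
  i= 7: Y-R =  7 → H
  i= 8: P-U = 21 → V
  i= 9: N-P = 24 → Y
  i=10: E-S = 12 → M
  i=11: S-L =  7 → H
  i=12: N-R = 22 → W
  i=13: M-W = 16 → Q
  i=14: B-U =  7 → H
  i=15: G-L = 21 → V
  i=16: S-U = 24 → Y
  i=17: K-Y = 12 → M
  i=18: I-B =  7 → H
  i=19: Y-C = 22 → W
  i=20: A-K = 16 → Q
  i=21: D-W =  7 → H
  i=22: K-P = 21 → V
  i=23: T-V = 24 → Y
  i=24: Z-N = 12 → M
  i=25: K-D =  7 → H
  i=26: S-W = 22 → W
  i=27: M-W = 16 → Q
  i=28: Q-J =  7 → H
  i=29: A-F = 21 → V
  i=30: Z-B = 24 → Y
  i=31: D-R = 12 → M
  i=32: J-C =  7 → H
  i=33: H-L = 22 → W
  i=34: V-F = 16 → Q
  i=35: N-G =  7 → H
  shifts repeat with period 7: HVYMHWQ

HVYMHWQ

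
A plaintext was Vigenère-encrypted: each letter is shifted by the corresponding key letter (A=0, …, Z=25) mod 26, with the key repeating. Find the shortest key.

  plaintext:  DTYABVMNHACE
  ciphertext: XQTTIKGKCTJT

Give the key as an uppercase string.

UXVTHP

  i= 0: X-D = 20 → U
  i= 1: Q-T = 23 → X
  i= 2: T-Y = 21 → V
  i= 3: T-A = 19 → T
  i= 4: I-B =  7 → H
  i= 5: K-V = 15 → P
  i= 6: G-M = 20 → U
  i= 7: K-N = 23 → X
  i= 8: C-H = 21 → V
  i= 9: T-A = 19 → T
  i=10: J-C =  7 → H
  i=11: T-E = 15 → P
  shifts repeat with period 6: UXVTHP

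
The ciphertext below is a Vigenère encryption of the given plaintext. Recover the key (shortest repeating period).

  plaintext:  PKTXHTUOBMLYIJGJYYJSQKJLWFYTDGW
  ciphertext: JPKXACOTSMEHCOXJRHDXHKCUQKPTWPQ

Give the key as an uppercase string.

UFRATJ

  i= 0: J-P = 20 → U
  i= 1: P-K =  5 → F
  i= 2: K-T = 17 → R
  i= 3: X-X =  0 → A
  i= 4: A-H = 19 → T
  i= 5: C-T =  9 → J
  i= 6: O-U = 20 → U
  i= 7: T-O =  5 → F
  i= 8: S-B = 17 → R
  i= 9: M-M =  0 → A
  i=10: E-L = 19 → T
  i=11: H-Y =  9 → J
  i=12: C-I = 20 → U
  i=13: O-J =  5 → F
  i=14: X-G = 17 → R
  i=15: J-J =  0 → A
  i=16: R-Y = 19 → T
  i=17: H-Y =  9 → J
  i=18: D-J = 20 → U
  i=19: X-S =  5 → F
  i=20: H-Q = 17 → R
  i=21: K-K =  0 → A
  i=22: C-J = 19 → T
  i=23: U-L =  9 → J
  i=24: Q-W = 20 → U
  i=25: K-F =  5 → F
  i=26: P-Y = 17 → R
  i=27: T-T =  0 → A
  i=28: W-D = 19 → T
  i=29: P-G =  9 → J
  i=30: Q-W = 20 → U
  shifts repeat with period 6: UFRATJ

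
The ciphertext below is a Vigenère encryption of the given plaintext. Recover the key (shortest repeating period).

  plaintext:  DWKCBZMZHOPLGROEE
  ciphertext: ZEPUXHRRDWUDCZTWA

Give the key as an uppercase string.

WIFS

  i= 0: Z-D = 22 → W
  i= 1: E-W =  8 → I
  i= 2: P-K =  5 → F
  i= 3: U-C = 18 → S
  i= 4: X-B = 22 → W
  i= 5: H-Z =  8 → I
  i= 6: R-M =  5 → F
  i= 7: R-Z = 18 → S
  i= 8: D-H = 22 → W
  i= 9: W-O =  8 → I
  i=10: U-P =  5 → F
  i=11: D-L = 18 → S
  i=12: C-G = 22 → W
  i=13: Z-R =  8 → I
  i=14: T-O =  5 → F
  i=15: W-E = 18 → S
  i=16: A-E = 22 → W
  shifts repeat with period 4: WIFS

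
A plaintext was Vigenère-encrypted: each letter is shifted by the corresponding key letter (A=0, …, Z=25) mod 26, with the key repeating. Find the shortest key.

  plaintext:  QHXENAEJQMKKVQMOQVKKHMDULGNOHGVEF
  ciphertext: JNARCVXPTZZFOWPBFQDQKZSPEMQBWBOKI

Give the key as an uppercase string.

TGDNPV

  i= 0: J-Q = 19 → T
  i= 1: N-H =  6 → G
  i= 2: A-X =  3 → D
  i= 3: R-E = 13 → N
  i= 4: C-N = 15 → P
  i= 5: V-A = 21 → V
  i= 6: X-E = 19 → T
  i= 7: P-J =  6 → G
  i= 8: T-Q =  3 → D
  i= 9: Z-M = 13 → N
  i=10: Z-K = 15 → P
  i=11: F-K = 21 → V
  i=12: O-V = 19 → T
  i=13: W-Q =  6 → G
  i=14: P-M =  3 → D
  i=15: B-O = 13 → N
  i=16: F-Q = 15 → P
  i=17: Q-V = 21 → V
  i=18: D-K = 19 → T
  i=19: Q-K =  6 → G
  i=20: K-H =  3 → D
  i=21: Z-M = 13 → N
  i=22: S-D = 15 → P
  i=23: P-U = 21 → V
  i=24: E-L = 19 → T
  i=25: M-G =  6 → G
  i=26: Q-N =  3 → D
  i=27: B-O = 13 → N
  i=28: W-H = 15 → P
  i=29: B-G = 21 → V
  i=30: O-V = 19 → T
  i=31: K-E =  6 → G
  i=32: I-F =  3 → D
  shifts repeat with period 6: TGDNPV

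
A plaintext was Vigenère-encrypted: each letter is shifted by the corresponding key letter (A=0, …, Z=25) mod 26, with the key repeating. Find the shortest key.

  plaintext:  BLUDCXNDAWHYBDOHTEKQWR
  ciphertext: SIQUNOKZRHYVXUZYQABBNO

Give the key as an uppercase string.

  i= 0: S-B = 17 → R
  i= 1: I-L = 23 → X
  i= 2: Q-U = 22 → W
  i= 3: U-D = 17 → R
  i= 4: N-C = 11 → L
  i= 5: O-X = 17 → R
  i= 6: K-N = 23 → X
  i= 7: Z-D = 22 → W
  i= 8: R-A = 17 → R
  i= 9: H-W = 11 → L
  i=10: Y-H = 17 → R
  i=11: V-Y = 23 → X
  i=12: X-B = 22 → W
  i=13: U-D = 17 → R
  i=14: Z-O = 11 → L
  i=15: Y-H = 17 → R
  i=16: Q-T = 23 → X
  i=17: A-E = 22 → W
  i=18: B-K = 17 → R
  i=19: B-Q = 11 → L
  i=20: N-W = 17 → R
  i=21: O-R = 23 → X
  shifts repeat with period 5: RXWRL

RXWRL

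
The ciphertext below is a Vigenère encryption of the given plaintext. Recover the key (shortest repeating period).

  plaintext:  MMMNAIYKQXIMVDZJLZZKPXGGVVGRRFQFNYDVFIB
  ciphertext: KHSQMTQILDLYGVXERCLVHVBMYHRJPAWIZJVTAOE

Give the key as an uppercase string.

YVGDMLS

  i= 0: K-M = 24 → Y
  i= 1: H-M = 21 → V
  i= 2: S-M =  6 → G
  i= 3: Q-N =  3 → D
  i= 4: M-A = 12 → M
  i= 5: T-I = 11 → L
  i= 6: Q-Y = 18 → S
  i= 7: I-K = 24 → Y
  i= 8: L-Q = 21 → V
  i= 9: D-X =  6 → G
  i=10: L-I =  3 → D
  i=11: Y-M = 12 → M
  i=12: G-V = 11 → L
  i=13: V-D = 18 → S
  i=14: X-Z = 24 → Y
  i=15: E-J = 21 → V
  i=16: R-L =  6 → G
  i=17: C-Z =  3 → D
  i=18: L-Z = 12 → M
  i=19: V-K = 11 → L
  i=20: H-P = 18 → S
  i=21: V-X = 24 → Y
  i=22: B-G = 21 → V
  i=23: M-G =  6 → G
  i=24: Y-V =  3 → D
  i=25: H-V = 12 → M
  i=26: R-G = 11 → L
  i=27: J-R = 18 → S
  i=28: P-R = 24 → Y
  i=29: A-F = 21 → V
  i=30: W-Q =  6 → G
  i=31: I-F =  3 → D
  i=32: Z-N = 12 → M
  i=33: J-Y = 11 → L
  i=34: V-D = 18 → S
  i=35: T-V = 24 → Y
  i=36: A-F = 21 → V
  i=37: O-I =  6 → G
  i=38: E-B =  3 → D
  shifts repeat with period 7: YVGDMLS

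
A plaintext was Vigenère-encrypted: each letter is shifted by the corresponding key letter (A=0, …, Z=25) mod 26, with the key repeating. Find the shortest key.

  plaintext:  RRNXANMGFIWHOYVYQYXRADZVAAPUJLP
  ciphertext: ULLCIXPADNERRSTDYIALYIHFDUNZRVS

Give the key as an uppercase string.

  i= 0: U-R =  3 → D
  i= 1: L-R = 20 → U
  i= 2: L-N = 24 → Y
  i= 3: C-X =  5 → F
  i= 4: I-A =  8 → I
  i= 5: X-N = 10 → K
  i= 6: P-M =  3 → D
  i= 7: A-G = 20 → U
  i= 8: D-F = 24 → Y
  i= 9: N-I =  5 → F
  i=10: E-W =  8 → I
  i=11: R-H = 10 → K
  i=12: R-O =  3 → D
  i=13: S-Y = 20 → U
  i=14: T-V = 24 → Y
  i=15: D-Y =  5 → F
  i=16: Y-Q =  8 → I
  i=17: I-Y = 10 → K
  i=18: A-X =  3 → D
  i=19: L-R = 20 → U
  i=20: Y-A = 24 → Y
  i=21: I-D =  5 → F
  i=22: H-Z =  8 → I
  i=23: F-V = 10 → K
  i=24: D-A =  3 → D
  i=25: U-A = 20 → U
  i=26: N-P = 24 → Y
  i=27: Z-U =  5 → F
  i=28: R-J =  8 → I
  i=29: V-L = 10 → K
  i=30: S-P =  3 → D
  shifts repeat with period 6: DUYFIK

DUYFIK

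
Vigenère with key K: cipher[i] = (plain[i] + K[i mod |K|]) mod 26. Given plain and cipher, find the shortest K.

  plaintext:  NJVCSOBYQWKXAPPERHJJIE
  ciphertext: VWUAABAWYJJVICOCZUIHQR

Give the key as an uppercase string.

INZY

  i= 0: V-N =  8 → I
  i= 1: W-J = 13 → N
  i= 2: U-V = 25 → Z
  i= 3: A-C = 24 → Y
  i= 4: A-S =  8 → I
  i= 5: B-O = 13 → N
  i= 6: A-B = 25 → Z
  i= 7: W-Y = 24 → Y
  i= 8: Y-Q =  8 → I
  i= 9: J-W = 13 → N
  i=10: J-K = 25 → Z
  i=11: V-X = 24 → Y
  i=12: I-A =  8 → I
  i=13: C-P = 13 → N
  i=14: O-P = 25 → Z
  i=15: C-E = 24 → Y
  i=16: Z-R =  8 → I
  i=17: U-H = 13 → N
  i=18: I-J = 25 → Z
  i=19: H-J = 24 → Y
  i=20: Q-I =  8 → I
  i=21: R-E = 13 → N
  shifts repeat with period 4: INZY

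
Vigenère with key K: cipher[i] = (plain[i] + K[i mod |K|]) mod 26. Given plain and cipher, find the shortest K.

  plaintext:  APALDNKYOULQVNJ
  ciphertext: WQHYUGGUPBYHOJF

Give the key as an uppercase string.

WBHNRTW

  i= 0: W-A = 22 → W
  i= 1: Q-P =  1 → B
  i= 2: H-A =  7 → H
  i= 3: Y-L = 13 → N
  i= 4: U-D = 17 → R
  i= 5: G-N = 19 → T
  i= 6: G-K = 22 → W
  i= 7: U-Y = 22 → W
  i= 8: P-O =  1 → B
  i= 9: B-U =  7 → H
  i=10: Y-L = 13 → N
  i=11: H-Q = 17 → R
  i=12: O-V = 19 → T
  i=13: J-N = 22 → W
  i=14: F-J = 22 → W
  shifts repeat with period 7: WBHNRTW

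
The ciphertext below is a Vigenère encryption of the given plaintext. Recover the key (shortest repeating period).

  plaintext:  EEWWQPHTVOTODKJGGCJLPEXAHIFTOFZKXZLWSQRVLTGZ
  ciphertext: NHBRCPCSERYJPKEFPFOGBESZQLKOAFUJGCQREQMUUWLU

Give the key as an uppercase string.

  i= 0: N-E =  9 → J
  i= 1: H-E =  3 → D
  i= 2: B-W =  5 → F
  i= 3: R-W = 21 → V
  i= 4: C-Q = 12 → M
  i= 5: P-P =  0 → A
  i= 6: C-H = 21 → V
  i= 7: S-T = 25 → Z
  i= 8: E-V =  9 → J
  i= 9: R-O =  3 → D
  i=10: Y-T =  5 → F
  i=11: J-O = 21 → V
  i=12: P-D = 12 → M
  i=13: K-K =  0 → A
  i=14: E-J = 21 → V
  i=15: F-G = 25 → Z
  i=16: P-G =  9 → J
  i=17: F-C =  3 → D
  i=18: O-J =  5 → F
  i=19: G-L = 21 → V
  i=20: B-P = 12 → M
  i=21: E-E =  0 → A
  i=22: S-X = 21 → V
  i=23: Z-A = 25 → Z
  i=24: Q-H =  9 → J
  i=25: L-I =  3 → D
  i=26: K-F =  5 → F
  i=27: O-T = 21 → V
  i=28: A-O = 12 → M
  i=29: F-F =  0 → A
  i=30: U-Z = 21 → V
  i=31: J-K = 25 → Z
  i=32: G-X =  9 → J
  i=33: C-Z =  3 → D
  i=34: Q-L =  5 → F
  i=35: R-W = 21 → V
  i=36: E-S = 12 → M
  i=37: Q-Q =  0 → A
  i=38: M-R = 21 → V
  i=39: U-V = 25 → Z
  i=40: U-L =  9 → J
  i=41: W-T =  3 → D
  i=42: L-G =  5 → F
  i=43: U-Z = 21 → V
  shifts repeat with period 8: JDFVMAVZ

JDFVMAVZ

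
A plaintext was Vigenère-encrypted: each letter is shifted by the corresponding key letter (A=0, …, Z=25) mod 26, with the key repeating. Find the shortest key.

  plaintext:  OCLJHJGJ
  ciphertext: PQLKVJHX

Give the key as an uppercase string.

  i= 0: P-O =  1 → B
  i= 1: Q-C = 14 → O
  i= 2: L-L =  0 → A
  i= 3: K-J =  1 → B
  i= 4: V-H = 14 → O
  i= 5: J-J =  0 → A
  i= 6: H-G =  1 → B
  i= 7: X-J = 14 → O
  shifts repeat with period 3: BOA

BOA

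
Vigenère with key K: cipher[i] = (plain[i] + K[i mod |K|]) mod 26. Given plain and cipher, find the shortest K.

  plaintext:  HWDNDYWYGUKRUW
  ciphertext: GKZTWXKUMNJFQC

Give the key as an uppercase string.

ZOWGT

  i= 0: G-H = 25 → Z
  i= 1: K-W = 14 → O
  i= 2: Z-D = 22 → W
  i= 3: T-N =  6 → G
  i= 4: W-D = 19 → T
  i= 5: X-Y = 25 → Z
  i= 6: K-W = 14 → O
  i= 7: U-Y = 22 → W
  i= 8: M-G =  6 → G
  i= 9: N-U = 19 → T
  i=10: J-K = 25 → Z
  i=11: F-R = 14 → O
  i=12: Q-U = 22 → W
  i=13: C-W =  6 → G
  shifts repeat with period 5: ZOWGT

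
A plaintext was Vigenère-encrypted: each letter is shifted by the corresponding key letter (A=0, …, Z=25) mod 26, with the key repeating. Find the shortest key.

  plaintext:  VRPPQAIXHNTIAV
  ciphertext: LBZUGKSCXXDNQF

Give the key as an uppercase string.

  i= 0: L-V = 16 → Q
  i= 1: B-R = 10 → K
  i= 2: Z-P = 10 → K
  i= 3: U-P =  5 → F
  i= 4: G-Q = 16 → Q
  i= 5: K-A = 10 → K
  i= 6: S-I = 10 → K
  i= 7: C-X =  5 → F
  i= 8: X-H = 16 → Q
  i= 9: X-N = 10 → K
  i=10: D-T = 10 → K
  i=11: N-I =  5 → F
  i=12: Q-A = 16 → Q
  i=13: F-V = 10 → K
  shifts repeat with period 4: QKKF

QKKF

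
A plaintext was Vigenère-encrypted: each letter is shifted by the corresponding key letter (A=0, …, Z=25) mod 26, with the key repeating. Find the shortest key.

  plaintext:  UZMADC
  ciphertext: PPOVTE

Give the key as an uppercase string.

VQC

  i= 0: P-U = 21 → V
  i= 1: P-Z = 16 → Q
  i= 2: O-M =  2 → C
  i= 3: V-A = 21 → V
  i= 4: T-D = 16 → Q
  i= 5: E-C =  2 → C
  shifts repeat with period 3: VQC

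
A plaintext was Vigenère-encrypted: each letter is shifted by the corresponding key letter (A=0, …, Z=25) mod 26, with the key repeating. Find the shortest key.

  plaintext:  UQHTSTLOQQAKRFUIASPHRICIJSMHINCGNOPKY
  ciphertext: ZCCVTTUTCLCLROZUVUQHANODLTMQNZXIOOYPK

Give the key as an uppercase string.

  i= 0: Z-U =  5 → F
  i= 1: C-Q = 12 → M
  i= 2: C-H = 21 → V
  i= 3: V-T =  2 → C
  i= 4: T-S =  1 → B
  i= 5: T-T =  0 → A
  i= 6: U-L =  9 → J
  i= 7: T-O =  5 → F
  i= 8: C-Q = 12 → M
  i= 9: L-Q = 21 → V
  i=10: C-A =  2 → C
  i=11: L-K =  1 → B
  i=12: R-R =  0 → A
  i=13: O-F =  9 → J
  i=14: Z-U =  5 → F
  i=15: U-I = 12 → M
  i=16: V-A = 21 → V
  i=17: U-S =  2 → C
  i=18: Q-P =  1 → B
  i=19: H-H =  0 → A
  i=20: A-R =  9 → J
  i=21: N-I =  5 → F
  i=22: O-C = 12 → M
  i=23: D-I = 21 → V
  i=24: L-J =  2 → C
  i=25: T-S =  1 → B
  i=26: M-M =  0 → A
  i=27: Q-H =  9 → J
  i=28: N-I =  5 → F
  i=29: Z-N = 12 → M
  i=30: X-C = 21 → V
  i=31: I-G =  2 → C
  i=32: O-N =  1 → B
  i=33: O-O =  0 → A
  i=34: Y-P =  9 → J
  i=35: P-K =  5 → F
  i=36: K-Y = 12 → M
  shifts repeat with period 7: FMVCBAJ

FMVCBAJ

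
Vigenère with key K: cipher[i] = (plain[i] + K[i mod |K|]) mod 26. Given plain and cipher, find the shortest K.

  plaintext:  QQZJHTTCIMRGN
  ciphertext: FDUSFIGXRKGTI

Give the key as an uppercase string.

  i= 0: F-Q = 15 → P
  i= 1: D-Q = 13 → N
  i= 2: U-Z = 21 → V
  i= 3: S-J =  9 → J
  i= 4: F-H = 24 → Y
  i= 5: I-T = 15 → P
  i= 6: G-T = 13 → N
  i= 7: X-C = 21 → V
  i= 8: R-I =  9 → J
  i= 9: K-M = 24 → Y
  i=10: G-R = 15 → P
  i=11: T-G = 13 → N
  i=12: I-N = 21 → V
  shifts repeat with period 5: PNVJY

PNVJY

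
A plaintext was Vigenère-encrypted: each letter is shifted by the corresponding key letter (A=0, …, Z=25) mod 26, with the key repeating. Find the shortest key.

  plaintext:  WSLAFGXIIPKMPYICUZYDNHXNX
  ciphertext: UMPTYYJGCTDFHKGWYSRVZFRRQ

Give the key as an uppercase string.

YUETTSM

  i= 0: U-W = 24 → Y
  i= 1: M-S = 20 → U
  i= 2: P-L =  4 → E
  i= 3: T-A = 19 → T
  i= 4: Y-F = 19 → T
  i= 5: Y-G = 18 → S
  i= 6: J-X = 12 → M
  i= 7: G-I = 24 → Y
  i= 8: C-I = 20 → U
  i= 9: T-P =  4 → E
  i=10: D-K = 19 → T
  i=11: F-M = 19 → T
  i=12: H-P = 18 → S
  i=13: K-Y = 12 → M
  i=14: G-I = 24 → Y
  i=15: W-C = 20 → U
  i=16: Y-U =  4 → E
  i=17: S-Z = 19 → T
  i=18: R-Y = 19 → T
  i=19: V-D = 18 → S
  i=20: Z-N = 12 → M
  i=21: F-H = 24 → Y
  i=22: R-X = 20 → U
  i=23: R-N =  4 → E
  i=24: Q-X = 19 → T
  shifts repeat with period 7: YUETTSM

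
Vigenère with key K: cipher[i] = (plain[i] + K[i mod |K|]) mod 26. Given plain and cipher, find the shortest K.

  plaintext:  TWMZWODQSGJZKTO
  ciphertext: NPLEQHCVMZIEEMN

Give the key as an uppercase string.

UTZF

  i= 0: N-T = 20 → U
  i= 1: P-W = 19 → T
  i= 2: L-M = 25 → Z
  i= 3: E-Z =  5 → F
  i= 4: Q-W = 20 → U
  i= 5: H-O = 19 → T
  i= 6: C-D = 25 → Z
  i= 7: V-Q =  5 → F
  i= 8: M-S = 20 → U
  i= 9: Z-G = 19 → T
  i=10: I-J = 25 → Z
  i=11: E-Z =  5 → F
  i=12: E-K = 20 → U
  i=13: M-T = 19 → T
  i=14: N-O = 25 → Z
  shifts repeat with period 4: UTZF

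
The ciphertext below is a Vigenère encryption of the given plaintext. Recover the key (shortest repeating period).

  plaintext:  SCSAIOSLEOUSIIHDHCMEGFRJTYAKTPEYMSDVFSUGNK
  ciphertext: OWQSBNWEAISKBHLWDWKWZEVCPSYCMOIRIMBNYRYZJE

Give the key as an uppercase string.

WUYSTZET

  i= 0: O-S = 22 → W
  i= 1: W-C = 20 → U
  i= 2: Q-S = 24 → Y
  i= 3: S-A = 18 → S
  i= 4: B-I = 19 → T
  i= 5: N-O = 25 → Z
  i= 6: W-S =  4 → E
  i= 7: E-L = 19 → T
  i= 8: A-E = 22 → W
  i= 9: I-O = 20 → U
  i=10: S-U = 24 → Y
  i=11: K-S = 18 → S
  i=12: B-I = 19 → T
  i=13: H-I = 25 → Z
  i=14: L-H =  4 → E
  i=15: W-D = 19 → T
  i=16: D-H = 22 → W
  i=17: W-C = 20 → U
  i=18: K-M = 24 → Y
  i=19: W-E = 18 → S
  i=20: Z-G = 19 → T
  i=21: E-F = 25 → Z
  i=22: V-R =  4 → E
  i=23: C-J = 19 → T
  i=24: P-T = 22 → W
  i=25: S-Y = 20 → U
  i=26: Y-A = 24 → Y
  i=27: C-K = 18 → S
  i=28: M-T = 19 → T
  i=29: O-P = 25 → Z
  i=30: I-E =  4 → E
  i=31: R-Y = 19 → T
  i=32: I-M = 22 → W
  i=33: M-S = 20 → U
  i=34: B-D = 24 → Y
  i=35: N-V = 18 → S
  i=36: Y-F = 19 → T
  i=37: R-S = 25 → Z
  i=38: Y-U =  4 → E
  i=39: Z-G = 19 → T
  i=40: J-N = 22 → W
  i=41: E-K = 20 → U
  shifts repeat with period 8: WUYSTZET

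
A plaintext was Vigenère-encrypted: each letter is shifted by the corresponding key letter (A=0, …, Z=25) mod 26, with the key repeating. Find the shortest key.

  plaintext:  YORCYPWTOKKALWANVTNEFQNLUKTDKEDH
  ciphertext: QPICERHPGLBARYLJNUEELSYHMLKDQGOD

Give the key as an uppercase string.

  i= 0: Q-Y = 18 → S
  i= 1: P-O =  1 → B
  i= 2: I-R = 17 → R
  i= 3: C-C =  0 → A
  i= 4: E-Y =  6 → G
  i= 5: R-P =  2 → C
  i= 6: H-W = 11 → L
  i= 7: P-T = 22 → W
  i= 8: G-O = 18 → S
  i= 9: L-K =  1 → B
  i=10: B-K = 17 → R
  i=11: A-A =  0 → A
  i=12: R-L =  6 → G
  i=13: Y-W =  2 → C
  i=14: L-A = 11 → L
  i=15: J-N = 22 → W
  i=16: N-V = 18 → S
  i=17: U-T =  1 → B
  i=18: E-N = 17 → R
  i=19: E-E =  0 → A
  i=20: L-F =  6 → G
  i=21: S-Q =  2 → C
  i=22: Y-N = 11 → L
  i=23: H-L = 22 → W
  i=24: M-U = 18 → S
  i=25: L-K =  1 → B
  i=26: K-T = 17 → R
  i=27: D-D =  0 → A
  i=28: Q-K =  6 → G
  i=29: G-E =  2 → C
  i=30: O-D = 11 → L
  i=31: D-H = 22 → W
  shifts repeat with period 8: SBRAGCLW

SBRAGCLW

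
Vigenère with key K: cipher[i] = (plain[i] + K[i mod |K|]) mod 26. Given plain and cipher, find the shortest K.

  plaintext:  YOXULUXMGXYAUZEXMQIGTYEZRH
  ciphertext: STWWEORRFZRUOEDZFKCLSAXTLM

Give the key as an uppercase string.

UFZCTU

  i= 0: S-Y = 20 → U
  i= 1: T-O =  5 → F
  i= 2: W-X = 25 → Z
  i= 3: W-U =  2 → C
  i= 4: E-L = 19 → T
  i= 5: O-U = 20 → U
  i= 6: R-X = 20 → U
  i= 7: R-M =  5 → F
  i= 8: F-G = 25 → Z
  i= 9: Z-X =  2 → C
  i=10: R-Y = 19 → T
  i=11: U-A = 20 → U
  i=12: O-U = 20 → U
  i=13: E-Z =  5 → F
  i=14: D-E = 25 → Z
  i=15: Z-X =  2 → C
  i=16: F-M = 19 → T
  i=17: K-Q = 20 → U
  i=18: C-I = 20 → U
  i=19: L-G =  5 → F
  i=20: S-T = 25 → Z
  i=21: A-Y =  2 → C
  i=22: X-E = 19 → T
  i=23: T-Z = 20 → U
  i=24: L-R = 20 → U
  i=25: M-H =  5 → F
  shifts repeat with period 6: UFZCTU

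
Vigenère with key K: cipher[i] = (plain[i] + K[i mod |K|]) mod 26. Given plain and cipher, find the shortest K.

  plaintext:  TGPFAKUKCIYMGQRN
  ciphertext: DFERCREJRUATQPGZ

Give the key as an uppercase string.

KZPMCH

  i= 0: D-T = 10 → K
  i= 1: F-G = 25 → Z
  i= 2: E-P = 15 → P
  i= 3: R-F = 12 → M
  i= 4: C-A =  2 → C
  i= 5: R-K =  7 → H
  i= 6: E-U = 10 → K
  i= 7: J-K = 25 → Z
  i= 8: R-C = 15 → P
  i= 9: U-I = 12 → M
  i=10: A-Y =  2 → C
  i=11: T-M =  7 → H
  i=12: Q-G = 10 → K
  i=13: P-Q = 25 → Z
  i=14: G-R = 15 → P
  i=15: Z-N = 12 → M
  shifts repeat with period 6: KZPMCH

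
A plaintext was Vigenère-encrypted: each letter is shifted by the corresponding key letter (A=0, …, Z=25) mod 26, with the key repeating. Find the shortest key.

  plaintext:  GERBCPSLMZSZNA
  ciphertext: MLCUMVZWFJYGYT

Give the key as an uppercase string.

  i= 0: M-G =  6 → G
  i= 1: L-E =  7 → H
  i= 2: C-R = 11 → L
  i= 3: U-B = 19 → T
  i= 4: M-C = 10 → K
  i= 5: V-P =  6 → G
  i= 6: Z-S =  7 → H
  i= 7: W-L = 11 → L
  i= 8: F-M = 19 → T
  i= 9: J-Z = 10 → K
  i=10: Y-S =  6 → G
  i=11: G-Z =  7 → H
  i=12: Y-N = 11 → L
  i=13: T-A = 19 → T
  shifts repeat with period 5: GHLTK

GHLTK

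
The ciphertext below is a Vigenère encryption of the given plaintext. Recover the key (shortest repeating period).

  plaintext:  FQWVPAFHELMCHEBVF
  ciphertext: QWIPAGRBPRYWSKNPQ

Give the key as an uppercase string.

LGMU

  i= 0: Q-F = 11 → L
  i= 1: W-Q =  6 → G
  i= 2: I-W = 12 → M
  i= 3: P-V = 20 → U
  i= 4: A-P = 11 → L
  i= 5: G-A =  6 → G
  i= 6: R-F = 12 → M
  i= 7: B-H = 20 → U
  i= 8: P-E = 11 → L
  i= 9: R-L =  6 → G
  i=10: Y-M = 12 → M
  i=11: W-C = 20 → U
  i=12: S-H = 11 → L
  i=13: K-E =  6 → G
  i=14: N-B = 12 → M
  i=15: P-V = 20 → U
  i=16: Q-F = 11 → L
  shifts repeat with period 4: LGMU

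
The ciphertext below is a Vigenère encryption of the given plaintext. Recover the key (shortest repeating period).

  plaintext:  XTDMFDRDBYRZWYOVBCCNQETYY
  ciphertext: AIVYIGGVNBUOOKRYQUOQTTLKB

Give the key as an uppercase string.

  i= 0: A-X =  3 → D
  i= 1: I-T = 15 → P
  i= 2: V-D = 18 → S
  i= 3: Y-M = 12 → M
  i= 4: I-F =  3 → D
  i= 5: G-D =  3 → D
  i= 6: G-R = 15 → P
  i= 7: V-D = 18 → S
  i= 8: N-B = 12 → M
  i= 9: B-Y =  3 → D
  i=10: U-R =  3 → D
  i=11: O-Z = 15 → P
  i=12: O-W = 18 → S
  i=13: K-Y = 12 → M
  i=14: R-O =  3 → D
  i=15: Y-V =  3 → D
  i=16: Q-B = 15 → P
  i=17: U-C = 18 → S
  i=18: O-C = 12 → M
  i=19: Q-N =  3 → D
  i=20: T-Q =  3 → D
  i=21: T-E = 15 → P
  i=22: L-T = 18 → S
  i=23: K-Y = 12 → M
  i=24: B-Y =  3 → D
  shifts repeat with period 5: DPSMD

DPSMD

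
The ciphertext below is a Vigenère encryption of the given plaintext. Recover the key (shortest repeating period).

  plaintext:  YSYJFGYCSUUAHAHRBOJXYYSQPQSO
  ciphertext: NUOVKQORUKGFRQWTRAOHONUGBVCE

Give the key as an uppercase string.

PCQMFKQ

  i= 0: N-Y = 15 → P
  i= 1: U-S =  2 → C
  i= 2: O-Y = 16 → Q
  i= 3: V-J = 12 → M
  i= 4: K-F =  5 → F
  i= 5: Q-G = 10 → K
  i= 6: O-Y = 16 → Q
  i= 7: R-C = 15 → P
  i= 8: U-S =  2 → C
  i= 9: K-U = 16 → Q
  i=10: G-U = 12 → M
  i=11: F-A =  5 → F
  i=12: R-H = 10 → K
  i=13: Q-A = 16 → Q
  i=14: W-H = 15 → P
  i=15: T-R =  2 → C
  i=16: R-B = 16 → Q
  i=17: A-O = 12 → M
  i=18: O-J =  5 → F
  i=19: H-X = 10 → K
  i=20: O-Y = 16 → Q
  i=21: N-Y = 15 → P
  i=22: U-S =  2 → C
  i=23: G-Q = 16 → Q
  i=24: B-P = 12 → M
  i=25: V-Q =  5 → F
  i=26: C-S = 10 → K
  i=27: E-O = 16 → Q
  shifts repeat with period 7: PCQMFKQ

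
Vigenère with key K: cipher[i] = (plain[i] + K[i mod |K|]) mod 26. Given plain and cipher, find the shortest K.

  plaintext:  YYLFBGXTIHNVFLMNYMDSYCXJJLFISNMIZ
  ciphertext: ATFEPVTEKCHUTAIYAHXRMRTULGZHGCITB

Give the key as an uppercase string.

  i= 0: A-Y =  2 → C
  i= 1: T-Y = 21 → V
  i= 2: F-L = 20 → U
  i= 3: E-F = 25 → Z
  i= 4: P-B = 14 → O
  i= 5: V-G = 15 → P
  i= 6: T-X = 22 → W
  i= 7: E-T = 11 → L
  i= 8: K-I =  2 → C
  i= 9: C-H = 21 → V
  i=10: H-N = 20 → U
  i=11: U-V = 25 → Z
  i=12: T-F = 14 → O
  i=13: A-L = 15 → P
  i=14: I-M = 22 → W
  i=15: Y-N = 11 → L
  i=16: A-Y =  2 → C
  i=17: H-M = 21 → V
  i=18: X-D = 20 → U
  i=19: R-S = 25 → Z
  i=20: M-Y = 14 → O
  i=21: R-C = 15 → P
  i=22: T-X = 22 → W
  i=23: U-J = 11 → L
  i=24: L-J =  2 → C
  i=25: G-L = 21 → V
  i=26: Z-F = 20 → U
  i=27: H-I = 25 → Z
  i=28: G-S = 14 → O
  i=29: C-N = 15 → P
  i=30: I-M = 22 → W
  i=31: T-I = 11 → L
  i=32: B-Z =  2 → C
  shifts repeat with period 8: CVUZOPWL

CVUZOPWL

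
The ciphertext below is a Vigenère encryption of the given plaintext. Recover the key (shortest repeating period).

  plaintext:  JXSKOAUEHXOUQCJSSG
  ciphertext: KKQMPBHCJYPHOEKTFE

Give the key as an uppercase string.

  i= 0: K-J =  1 → B
  i= 1: K-X = 13 → N
  i= 2: Q-S = 24 → Y
  i= 3: M-K =  2 → C
  i= 4: P-O =  1 → B
  i= 5: B-A =  1 → B
  i= 6: H-U = 13 → N
  i= 7: C-E = 24 → Y
  i= 8: J-H =  2 → C
  i= 9: Y-X =  1 → B
  i=10: P-O =  1 → B
  i=11: H-U = 13 → N
  i=12: O-Q = 24 → Y
  i=13: E-C =  2 → C
  i=14: K-J =  1 → B
  i=15: T-S =  1 → B
  i=16: F-S = 13 → N
  i=17: E-G = 24 → Y
  shifts repeat with period 5: BNYCB

BNYCB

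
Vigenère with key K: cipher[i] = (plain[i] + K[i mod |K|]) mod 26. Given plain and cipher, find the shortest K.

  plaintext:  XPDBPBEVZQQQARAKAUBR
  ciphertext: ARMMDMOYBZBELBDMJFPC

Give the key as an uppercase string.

DCJLOLK

  i= 0: A-X =  3 → D
  i= 1: R-P =  2 → C
  i= 2: M-D =  9 → J
  i= 3: M-B = 11 → L
  i= 4: D-P = 14 → O
  i= 5: M-B = 11 → L
  i= 6: O-E = 10 → K
  i= 7: Y-V =  3 → D
  i= 8: B-Z =  2 → C
  i= 9: Z-Q =  9 → J
  i=10: B-Q = 11 → L
  i=11: E-Q = 14 → O
  i=12: L-A = 11 → L
  i=13: B-R = 10 → K
  i=14: D-A =  3 → D
  i=15: M-K =  2 → C
  i=16: J-A =  9 → J
  i=17: F-U = 11 → L
  i=18: P-B = 14 → O
  i=19: C-R = 11 → L
  shifts repeat with period 7: DCJLOLK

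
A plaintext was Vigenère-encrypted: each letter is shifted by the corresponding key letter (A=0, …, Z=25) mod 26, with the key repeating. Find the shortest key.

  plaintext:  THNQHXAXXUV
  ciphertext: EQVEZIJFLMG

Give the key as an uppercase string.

LJIOS

  i= 0: E-T = 11 → L
  i= 1: Q-H =  9 → J
  i= 2: V-N =  8 → I
  i= 3: E-Q = 14 → O
  i= 4: Z-H = 18 → S
  i= 5: I-X = 11 → L
  i= 6: J-A =  9 → J
  i= 7: F-X =  8 → I
  i= 8: L-X = 14 → O
  i= 9: M-U = 18 → S
  i=10: G-V = 11 → L
  shifts repeat with period 5: LJIOS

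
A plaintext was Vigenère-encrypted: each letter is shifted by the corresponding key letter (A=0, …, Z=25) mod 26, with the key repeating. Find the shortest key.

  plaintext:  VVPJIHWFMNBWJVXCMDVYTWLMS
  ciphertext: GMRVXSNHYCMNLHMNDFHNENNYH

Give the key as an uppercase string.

  i= 0: G-V = 11 → L
  i= 1: M-V = 17 → R
  i= 2: R-P =  2 → C
  i= 3: V-J = 12 → M
  i= 4: X-I = 15 → P
  i= 5: S-H = 11 → L
  i= 6: N-W = 17 → R
  i= 7: H-F =  2 → C
  i= 8: Y-M = 12 → M
  i= 9: C-N = 15 → P
  i=10: M-B = 11 → L
  i=11: N-W = 17 → R
  i=12: L-J =  2 → C
  i=13: H-V = 12 → M
  i=14: M-X = 15 → P
  i=15: N-C = 11 → L
  i=16: D-M = 17 → R
  i=17: F-D =  2 → C
  i=18: H-V = 12 → M
  i=19: N-Y = 15 → P
  i=20: E-T = 11 → L
  i=21: N-W = 17 → R
  i=22: N-L =  2 → C
  i=23: Y-M = 12 → M
  i=24: H-S = 15 → P
  shifts repeat with period 5: LRCMP

LRCMP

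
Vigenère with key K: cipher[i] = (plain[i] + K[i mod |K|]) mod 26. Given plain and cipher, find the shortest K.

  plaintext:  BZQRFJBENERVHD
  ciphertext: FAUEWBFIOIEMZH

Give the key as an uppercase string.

  i= 0: F-B =  4 → E
  i= 1: A-Z =  1 → B
  i= 2: U-Q =  4 → E
  i= 3: E-R = 13 → N
  i= 4: W-F = 17 → R
  i= 5: B-J = 18 → S
  i= 6: F-B =  4 → E
  i= 7: I-E =  4 → E
  i= 8: O-N =  1 → B
  i= 9: I-E =  4 → E
  i=10: E-R = 13 → N
  i=11: M-V = 17 → R
  i=12: Z-H = 18 → S
  i=13: H-D =  4 → E
  shifts repeat with period 7: EBENRSE

EBENRSE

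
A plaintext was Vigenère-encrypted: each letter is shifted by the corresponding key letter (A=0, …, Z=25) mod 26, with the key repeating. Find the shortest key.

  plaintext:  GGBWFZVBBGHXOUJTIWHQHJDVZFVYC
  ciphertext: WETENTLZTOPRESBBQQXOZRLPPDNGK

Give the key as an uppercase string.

  i= 0: W-G = 16 → Q
  i= 1: E-G = 24 → Y
  i= 2: T-B = 18 → S
  i= 3: E-W =  8 → I
  i= 4: N-F =  8 → I
  i= 5: T-Z = 20 → U
  i= 6: L-V = 16 → Q
  i= 7: Z-B = 24 → Y
  i= 8: T-B = 18 → S
  i= 9: O-G =  8 → I
  i=10: P-H =  8 → I
  i=11: R-X = 20 → U
  i=12: E-O = 16 → Q
  i=13: S-U = 24 → Y
  i=14: B-J = 18 → S
  i=15: B-T =  8 → I
  i=16: Q-I =  8 → I
  i=17: Q-W = 20 → U
  i=18: X-H = 16 → Q
  i=19: O-Q = 24 → Y
  i=20: Z-H = 18 → S
  i=21: R-J =  8 → I
  i=22: L-D =  8 → I
  i=23: P-V = 20 → U
  i=24: P-Z = 16 → Q
  i=25: D-F = 24 → Y
  i=26: N-V = 18 → S
  i=27: G-Y =  8 → I
  i=28: K-C =  8 → I
  shifts repeat with period 6: QYSIIU

QYSIIU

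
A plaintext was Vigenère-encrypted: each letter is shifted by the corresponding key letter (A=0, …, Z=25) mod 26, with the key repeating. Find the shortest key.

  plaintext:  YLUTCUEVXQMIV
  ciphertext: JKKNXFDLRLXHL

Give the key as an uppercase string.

LZQUV

  i= 0: J-Y = 11 → L
  i= 1: K-L = 25 → Z
  i= 2: K-U = 16 → Q
  i= 3: N-T = 20 → U
  i= 4: X-C = 21 → V
  i= 5: F-U = 11 → L
  i= 6: D-E = 25 → Z
  i= 7: L-V = 16 → Q
  i= 8: R-X = 20 → U
  i= 9: L-Q = 21 → V
  i=10: X-M = 11 → L
  i=11: H-I = 25 → Z
  i=12: L-V = 16 → Q
  shifts repeat with period 5: LZQUV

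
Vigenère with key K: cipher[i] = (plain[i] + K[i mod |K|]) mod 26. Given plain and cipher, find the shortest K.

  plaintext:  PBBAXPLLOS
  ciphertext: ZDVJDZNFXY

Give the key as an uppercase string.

  i= 0: Z-P = 10 → K
  i= 1: D-B =  2 → C
  i= 2: V-B = 20 → U
  i= 3: J-A =  9 → J
  i= 4: D-X =  6 → G
  i= 5: Z-P = 10 → K
  i= 6: N-L =  2 → C
  i= 7: F-L = 20 → U
  i= 8: X-O =  9 → J
  i= 9: Y-S =  6 → G
  shifts repeat with period 5: KCUJG

KCUJG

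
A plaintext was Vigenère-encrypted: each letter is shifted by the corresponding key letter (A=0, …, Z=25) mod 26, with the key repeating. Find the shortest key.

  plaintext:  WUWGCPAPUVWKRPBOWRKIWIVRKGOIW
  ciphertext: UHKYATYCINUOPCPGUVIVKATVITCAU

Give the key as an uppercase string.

YNOSYE

  i= 0: U-W = 24 → Y
  i= 1: H-U = 13 → N
  i= 2: K-W = 14 → O
  i= 3: Y-G = 18 → S
  i= 4: A-C = 24 → Y
  i= 5: T-P =  4 → E
  i= 6: Y-A = 24 → Y
  i= 7: C-P = 13 → N
  i= 8: I-U = 14 → O
  i= 9: N-V = 18 → S
  i=10: U-W = 24 → Y
  i=11: O-K =  4 → E
  i=12: P-R = 24 → Y
  i=13: C-P = 13 → N
  i=14: P-B = 14 → O
  i=15: G-O = 18 → S
  i=16: U-W = 24 → Y
  i=17: V-R =  4 → E
  i=18: I-K = 24 → Y
  i=19: V-I = 13 → N
  i=20: K-W = 14 → O
  i=21: A-I = 18 → S
  i=22: T-V = 24 → Y
  i=23: V-R =  4 → E
  i=24: I-K = 24 → Y
  i=25: T-G = 13 → N
  i=26: C-O = 14 → O
  i=27: A-I = 18 → S
  i=28: U-W = 24 → Y
  shifts repeat with period 6: YNOSYE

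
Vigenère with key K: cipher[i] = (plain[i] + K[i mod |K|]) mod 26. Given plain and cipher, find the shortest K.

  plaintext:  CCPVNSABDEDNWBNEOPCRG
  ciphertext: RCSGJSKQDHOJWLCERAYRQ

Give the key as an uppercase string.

  i= 0: R-C = 15 → P
  i= 1: C-C =  0 → A
  i= 2: S-P =  3 → D
  i= 3: G-V = 11 → L
  i= 4: J-N = 22 → W
  i= 5: S-S =  0 → A
  i= 6: K-A = 10 → K
  i= 7: Q-B = 15 → P
  i= 8: D-D =  0 → A
  i= 9: H-E =  3 → D
  i=10: O-D = 11 → L
  i=11: J-N = 22 → W
  i=12: W-W =  0 → A
  i=13: L-B = 10 → K
  i=14: C-N = 15 → P
  i=15: E-E =  0 → A
  i=16: R-O =  3 → D
  i=17: A-P = 11 → L
  i=18: Y-C = 22 → W
  i=19: R-R =  0 → A
  i=20: Q-G = 10 → K
  shifts repeat with period 7: PADLWAK

PADLWAK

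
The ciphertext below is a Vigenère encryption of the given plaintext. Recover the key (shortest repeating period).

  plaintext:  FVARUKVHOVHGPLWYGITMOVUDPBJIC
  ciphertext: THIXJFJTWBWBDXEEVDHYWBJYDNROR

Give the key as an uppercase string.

OMIGPV

  i= 0: T-F = 14 → O
  i= 1: H-V = 12 → M
  i= 2: I-A =  8 → I
  i= 3: X-R =  6 → G
  i= 4: J-U = 15 → P
  i= 5: F-K = 21 → V
  i= 6: J-V = 14 → O
  i= 7: T-H = 12 → M
  i= 8: W-O =  8 → I
  i= 9: B-V =  6 → G
  i=10: W-H = 15 → P
  i=11: B-G = 21 → V
  i=12: D-P = 14 → O
  i=13: X-L = 12 → M
  i=14: E-W =  8 → I
  i=15: E-Y =  6 → G
  i=16: V-G = 15 → P
  i=17: D-I = 21 → V
  i=18: H-T = 14 → O
  i=19: Y-M = 12 → M
  i=20: W-O =  8 → I
  i=21: B-V =  6 → G
  i=22: J-U = 15 → P
  i=23: Y-D = 21 → V
  i=24: D-P = 14 → O
  i=25: N-B = 12 → M
  i=26: R-J =  8 → I
  i=27: O-I =  6 → G
  i=28: R-C = 15 → P
  shifts repeat with period 6: OMIGPV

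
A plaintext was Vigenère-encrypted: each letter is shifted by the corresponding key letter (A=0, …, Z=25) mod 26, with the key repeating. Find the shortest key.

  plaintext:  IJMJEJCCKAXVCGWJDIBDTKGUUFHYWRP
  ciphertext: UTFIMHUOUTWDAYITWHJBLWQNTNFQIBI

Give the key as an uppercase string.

MKTZIYS

  i= 0: U-I = 12 → M
  i= 1: T-J = 10 → K
  i= 2: F-M = 19 → T
  i= 3: I-J = 25 → Z
  i= 4: M-E =  8 → I
  i= 5: H-J = 24 → Y
  i= 6: U-C = 18 → S
  i= 7: O-C = 12 → M
  i= 8: U-K = 10 → K
  i= 9: T-A = 19 → T
  i=10: W-X = 25 → Z
  i=11: D-V =  8 → I
  i=12: A-C = 24 → Y
  i=13: Y-G = 18 → S
  i=14: I-W = 12 → M
  i=15: T-J = 10 → K
  i=16: W-D = 19 → T
  i=17: H-I = 25 → Z
  i=18: J-B =  8 → I
  i=19: B-D = 24 → Y
  i=20: L-T = 18 → S
  i=21: W-K = 12 → M
  i=22: Q-G = 10 → K
  i=23: N-U = 19 → T
  i=24: T-U = 25 → Z
  i=25: N-F =  8 → I
  i=26: F-H = 24 → Y
  i=27: Q-Y = 18 → S
  i=28: I-W = 12 → M
  i=29: B-R = 10 → K
  i=30: I-P = 19 → T
  shifts repeat with period 7: MKTZIYS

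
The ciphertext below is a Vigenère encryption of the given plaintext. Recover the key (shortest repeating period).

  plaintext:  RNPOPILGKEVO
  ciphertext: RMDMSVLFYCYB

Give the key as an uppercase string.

AZOYDN

  i= 0: R-R =  0 → A
  i= 1: M-N = 25 → Z
  i= 2: D-P = 14 → O
  i= 3: M-O = 24 → Y
  i= 4: S-P =  3 → D
  i= 5: V-I = 13 → N
  i= 6: L-L =  0 → A
  i= 7: F-G = 25 → Z
  i= 8: Y-K = 14 → O
  i= 9: C-E = 24 → Y
  i=10: Y-V =  3 → D
  i=11: B-O = 13 → N
  shifts repeat with period 6: AZOYDN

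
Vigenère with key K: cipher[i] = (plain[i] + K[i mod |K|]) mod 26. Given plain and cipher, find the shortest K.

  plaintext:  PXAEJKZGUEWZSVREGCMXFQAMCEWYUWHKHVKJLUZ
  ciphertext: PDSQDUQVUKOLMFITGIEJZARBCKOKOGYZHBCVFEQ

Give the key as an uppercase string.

  i= 0: P-P =  0 → A
  i= 1: D-X =  6 → G
  i= 2: S-A = 18 → S
  i= 3: Q-E = 12 → M
  i= 4: D-J = 20 → U
  i= 5: U-K = 10 → K
  i= 6: Q-Z = 17 → R
  i= 7: V-G = 15 → P
  i= 8: U-U =  0 → A
  i= 9: K-E =  6 → G
  i=10: O-W = 18 → S
  i=11: L-Z = 12 → M
  i=12: M-S = 20 → U
  i=13: F-V = 10 → K
  i=14: I-R = 17 → R
  i=15: T-E = 15 → P
  i=16: G-G =  0 → A
  i=17: I-C =  6 → G
  i=18: E-M = 18 → S
  i=19: J-X = 12 → M
  i=20: Z-F = 20 → U
  i=21: A-Q = 10 → K
  i=22: R-A = 17 → R
  i=23: B-M = 15 → P
  i=24: C-C =  0 → A
  i=25: K-E =  6 → G
  i=26: O-W = 18 → S
  i=27: K-Y = 12 → M
  i=28: O-U = 20 → U
  i=29: G-W = 10 → K
  i=30: Y-H = 17 → R
  i=31: Z-K = 15 → P
  i=32: H-H =  0 → A
  i=33: B-V =  6 → G
  i=34: C-K = 18 → S
  i=35: V-J = 12 → M
  i=36: F-L = 20 → U
  i=37: E-U = 10 → K
  i=38: Q-Z = 17 → R
  shifts repeat with period 8: AGSMUKRP

AGSMUKRP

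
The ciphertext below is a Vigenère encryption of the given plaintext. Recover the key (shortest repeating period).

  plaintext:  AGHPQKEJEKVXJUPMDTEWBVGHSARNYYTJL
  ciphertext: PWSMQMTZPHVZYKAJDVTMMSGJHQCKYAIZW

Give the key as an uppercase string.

PQLXAC

  i= 0: P-A = 15 → P
  i= 1: W-G = 16 → Q
  i= 2: S-H = 11 → L
  i= 3: M-P = 23 → X
  i= 4: Q-Q =  0 → A
  i= 5: M-K =  2 → C
  i= 6: T-E = 15 → P
  i= 7: Z-J = 16 → Q
  i= 8: P-E = 11 → L
  i= 9: H-K = 23 → X
  i=10: V-V =  0 → A
  i=11: Z-X =  2 → C
  i=12: Y-J = 15 → P
  i=13: K-U = 16 → Q
  i=14: A-P = 11 → L
  i=15: J-M = 23 → X
  i=16: D-D =  0 → A
  i=17: V-T =  2 → C
  i=18: T-E = 15 → P
  i=19: M-W = 16 → Q
  i=20: M-B = 11 → L
  i=21: S-V = 23 → X
  i=22: G-G =  0 → A
  i=23: J-H =  2 → C
  i=24: H-S = 15 → P
  i=25: Q-A = 16 → Q
  i=26: C-R = 11 → L
  i=27: K-N = 23 → X
  i=28: Y-Y =  0 → A
  i=29: A-Y =  2 → C
  i=30: I-T = 15 → P
  i=31: Z-J = 16 → Q
  i=32: W-L = 11 → L
  shifts repeat with period 6: PQLXAC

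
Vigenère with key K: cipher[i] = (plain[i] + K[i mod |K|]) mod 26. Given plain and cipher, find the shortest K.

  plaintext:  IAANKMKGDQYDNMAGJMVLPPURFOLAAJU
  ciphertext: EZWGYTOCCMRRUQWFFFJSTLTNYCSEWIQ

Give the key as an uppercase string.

WZWTOHE

  i= 0: E-I = 22 → W
  i= 1: Z-A = 25 → Z
  i= 2: W-A = 22 → W
  i= 3: G-N = 19 → T
  i= 4: Y-K = 14 → O
  i= 5: T-M =  7 → H
  i= 6: O-K =  4 → E
  i= 7: C-G = 22 → W
  i= 8: C-D = 25 → Z
  i= 9: M-Q = 22 → W
  i=10: R-Y = 19 → T
  i=11: R-D = 14 → O
  i=12: U-N =  7 → H
  i=13: Q-M =  4 → E
  i=14: W-A = 22 → W
  i=15: F-G = 25 → Z
  i=16: F-J = 22 → W
  i=17: F-M = 19 → T
  i=18: J-V = 14 → O
  i=19: S-L =  7 → H
  i=20: T-P =  4 → E
  i=21: L-P = 22 → W
  i=22: T-U = 25 → Z
  i=23: N-R = 22 → W
  i=24: Y-F = 19 → T
  i=25: C-O = 14 → O
  i=26: S-L =  7 → H
  i=27: E-A =  4 → E
  i=28: W-A = 22 → W
  i=29: I-J = 25 → Z
  i=30: Q-U = 22 → W
  shifts repeat with period 7: WZWTOHE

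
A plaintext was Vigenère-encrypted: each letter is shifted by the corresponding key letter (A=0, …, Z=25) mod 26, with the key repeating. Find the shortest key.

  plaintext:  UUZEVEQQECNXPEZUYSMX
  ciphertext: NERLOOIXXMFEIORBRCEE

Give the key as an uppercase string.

  i= 0: N-U = 19 → T
  i= 1: E-U = 10 → K
  i= 2: R-Z = 18 → S
  i= 3: L-E =  7 → H
  i= 4: O-V = 19 → T
  i= 5: O-E = 10 → K
  i= 6: I-Q = 18 → S
  i= 7: X-Q =  7 → H
  i= 8: X-E = 19 → T
  i= 9: M-C = 10 → K
  i=10: F-N = 18 → S
  i=11: E-X =  7 → H
  i=12: I-P = 19 → T
  i=13: O-E = 10 → K
  i=14: R-Z = 18 → S
  i=15: B-U =  7 → H
  i=16: R-Y = 19 → T
  i=17: C-S = 10 → K
  i=18: E-M = 18 → S
  i=19: E-X =  7 → H
  shifts repeat with period 4: TKSH

TKSH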